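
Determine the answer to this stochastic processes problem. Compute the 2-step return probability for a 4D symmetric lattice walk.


P(return in 2 steps) = P(reverse first step) = 1/(2d)
= 1/8
= 0.1250

0.1250


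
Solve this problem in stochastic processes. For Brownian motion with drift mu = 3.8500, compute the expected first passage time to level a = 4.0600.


Expected first passage time = a/mu
= 4.0600/3.8500
= 1.0545

1.0545


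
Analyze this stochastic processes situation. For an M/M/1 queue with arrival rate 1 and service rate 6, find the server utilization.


rho = lambda/mu
= 1/6
= 0.1667

0.1667


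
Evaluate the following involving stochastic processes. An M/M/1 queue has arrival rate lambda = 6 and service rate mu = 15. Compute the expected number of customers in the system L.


rho = 6/15 = 0.4000
L = rho/(1-rho)
= 0.4000/0.6000
= 0.6667

0.6667


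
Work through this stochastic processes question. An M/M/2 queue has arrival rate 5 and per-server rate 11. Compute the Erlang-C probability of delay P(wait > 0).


a = lambda/mu = 0.4545
rho = a/c = 0.2273
Erlang-C formula applied:
C(c,a) = 0.0842

0.0842


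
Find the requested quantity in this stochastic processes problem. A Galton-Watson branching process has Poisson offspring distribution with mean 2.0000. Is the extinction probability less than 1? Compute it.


Since mu = 2.0000 > 1, extinction prob q < 1.
Solve s = exp(mu*(s-1)) iteratively.
q = 0.2032

0.2032


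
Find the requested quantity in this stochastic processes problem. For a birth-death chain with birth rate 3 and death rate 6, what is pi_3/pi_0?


For birth-death process, pi_n/pi_0 = (lambda/mu)^n
= (3/6)^3
= 0.1250

0.1250


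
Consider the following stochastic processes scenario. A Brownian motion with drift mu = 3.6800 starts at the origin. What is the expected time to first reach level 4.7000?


Expected first passage time = a/mu
= 4.7000/3.6800
= 1.2772

1.2772


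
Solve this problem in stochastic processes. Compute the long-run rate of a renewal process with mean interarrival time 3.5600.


Long-run renewal rate = 1/E(X)
= 1/3.5600
= 0.2809

0.2809


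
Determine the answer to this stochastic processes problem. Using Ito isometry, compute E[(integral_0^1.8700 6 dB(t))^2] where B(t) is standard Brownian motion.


By Ito isometry: E[(int f dB)^2] = int f^2 dt
= 6^2 * 1.8700
= 36 * 1.8700 = 67.3200

67.3200


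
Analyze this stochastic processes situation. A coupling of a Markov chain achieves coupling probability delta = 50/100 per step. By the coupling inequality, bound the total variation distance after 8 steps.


TV distance bound <= (1-delta)^n
= (1 - 0.5000)^8
= 0.5000^8
= 0.0039

0.0039


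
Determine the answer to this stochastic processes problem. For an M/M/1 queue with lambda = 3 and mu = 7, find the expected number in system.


rho = 3/7 = 0.4286
L = rho/(1-rho)
= 0.4286/0.5714
= 0.7500

0.7500


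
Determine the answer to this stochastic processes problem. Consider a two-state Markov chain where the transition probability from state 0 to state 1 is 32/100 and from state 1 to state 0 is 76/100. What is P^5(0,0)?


Computing P^5 by matrix multiplication.
P = [[0.6800, 0.3200], [0.7600, 0.2400]]
After raising P to the power 5:
P^5(0,0) = 0.7037

0.7037


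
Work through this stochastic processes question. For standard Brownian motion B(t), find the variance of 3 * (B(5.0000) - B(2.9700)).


Var(alpha*(B(t)-B(s))) = alpha^2 * (t-s)
= 3^2 * (5.0000 - 2.9700)
= 9 * 2.0300
= 18.2700

18.2700


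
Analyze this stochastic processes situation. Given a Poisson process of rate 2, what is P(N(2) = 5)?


P(N(t)=k) = (lambda*t)^k * exp(-lambda*t) / k!
lambda*t = 4
= 4^5 * exp(-4) / 5!
= 1024 * 0.0183 / 120
= 0.1563

0.1563


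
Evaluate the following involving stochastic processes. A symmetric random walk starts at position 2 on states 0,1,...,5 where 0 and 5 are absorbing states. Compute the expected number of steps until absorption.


For symmetric RW on 0,...,N with absorbing barriers, E(i) = i*(N-i)
E(2) = 2 * 3 = 6

6


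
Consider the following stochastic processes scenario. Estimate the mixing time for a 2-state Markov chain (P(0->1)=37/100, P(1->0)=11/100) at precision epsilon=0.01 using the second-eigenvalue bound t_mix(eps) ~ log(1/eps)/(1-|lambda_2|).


lambda_2 = |1 - p01 - p10| = |1 - 0.3700 - 0.1100| = 0.5200
t_mix ~ log(1/eps)/(1 - |lambda_2|)
= log(100)/(1 - 0.5200) = 4.6052/0.4800
= 9.5941

9.5941


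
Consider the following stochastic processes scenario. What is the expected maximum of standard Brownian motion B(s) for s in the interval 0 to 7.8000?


E(max B(s)) = sqrt(2t/pi)
= sqrt(2*7.8000/pi)
= sqrt(4.9656)
= 2.2284

2.2284


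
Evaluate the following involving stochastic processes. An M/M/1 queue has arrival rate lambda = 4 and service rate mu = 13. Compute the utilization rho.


rho = lambda/mu
= 4/13
= 0.3077

0.3077


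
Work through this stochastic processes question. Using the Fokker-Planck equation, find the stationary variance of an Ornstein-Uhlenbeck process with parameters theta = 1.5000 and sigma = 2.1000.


Stationary variance = sigma^2 / (2*theta)
= 2.1000^2 / (2*1.5000)
= 4.4100 / 3.0000
= 1.4700

1.4700


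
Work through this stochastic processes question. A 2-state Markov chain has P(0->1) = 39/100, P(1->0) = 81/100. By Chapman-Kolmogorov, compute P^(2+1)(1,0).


P^3 = P^2 * P^1
Computing via matrix multiplication of the transition matrix.
Entry (1,0) of P^3 = 0.6804

0.6804


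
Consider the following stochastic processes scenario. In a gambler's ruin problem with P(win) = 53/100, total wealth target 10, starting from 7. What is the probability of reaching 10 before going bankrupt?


Gambler's ruin formula:
r = q/p = 0.4700/0.5300 = 0.8868
P(win) = (1 - r^i)/(1 - r^N)
= (1 - 0.8868^7)/(1 - 0.8868^10)
= 0.8133

0.8133


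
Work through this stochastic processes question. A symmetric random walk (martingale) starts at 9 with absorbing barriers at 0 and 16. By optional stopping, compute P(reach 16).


By optional stopping theorem: E(M at tau) = M(0) = 9
P(hit 16)*16 + P(hit 0)*0 = 9
P(hit 16) = (9 - 0)/(16 - 0) = 9/16 = 0.5625

0.5625


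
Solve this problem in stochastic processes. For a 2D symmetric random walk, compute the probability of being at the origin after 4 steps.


P = C(4,2)^2 / 4^4
= 6^2 / 256
= 36 / 256
= 0.1406

0.1406


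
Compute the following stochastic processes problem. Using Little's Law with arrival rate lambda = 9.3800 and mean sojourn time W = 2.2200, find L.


Little's Law: L = lambda * W
= 9.3800 * 2.2200
= 20.8236

20.8236


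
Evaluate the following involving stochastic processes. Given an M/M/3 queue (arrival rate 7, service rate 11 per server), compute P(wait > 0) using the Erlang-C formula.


a = lambda/mu = 0.6364
rho = a/c = 0.2121
Erlang-C formula applied:
C(c,a) = 0.0288

0.0288


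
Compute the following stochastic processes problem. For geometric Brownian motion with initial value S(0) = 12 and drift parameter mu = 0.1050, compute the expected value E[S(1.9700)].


E[S(t)] = S(0) * exp(mu * t)
= 12 * exp(0.1050 * 1.9700)
= 12 * 1.2298
= 14.7576

14.7576


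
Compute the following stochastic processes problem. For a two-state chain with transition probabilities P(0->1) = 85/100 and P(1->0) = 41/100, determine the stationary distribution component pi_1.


Stationary distribution: pi_0 = p10/(p01+p10), pi_1 = p01/(p01+p10)
p01 = 0.8500, p10 = 0.4100
pi_1 = 0.6746

0.6746


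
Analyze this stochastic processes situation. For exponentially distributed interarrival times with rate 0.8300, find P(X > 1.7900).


P(X > t) = exp(-lambda * t)
= exp(-0.8300 * 1.7900)
= exp(-1.4857) = 0.2263

0.2263


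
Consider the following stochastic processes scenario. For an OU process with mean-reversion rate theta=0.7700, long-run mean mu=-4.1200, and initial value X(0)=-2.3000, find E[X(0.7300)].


E[X(t)] = mu + (X(0) - mu)*exp(-theta*t)
= -4.1200 + (-2.3000 - -4.1200)*exp(-0.7700*0.7300)
= -4.1200 + 1.8200 * 0.5700
= -3.0826

-3.0826


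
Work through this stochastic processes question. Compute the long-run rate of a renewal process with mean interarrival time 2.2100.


Long-run renewal rate = 1/E(X)
= 1/2.2100
= 0.4525

0.4525


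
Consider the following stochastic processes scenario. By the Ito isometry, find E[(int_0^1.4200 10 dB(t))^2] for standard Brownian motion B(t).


By Ito isometry: E[(int f dB)^2] = int f^2 dt
= 10^2 * 1.4200
= 100 * 1.4200 = 142.0000

142.0000


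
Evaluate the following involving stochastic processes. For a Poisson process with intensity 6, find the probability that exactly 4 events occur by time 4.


P(N(t)=k) = (lambda*t)^k * exp(-lambda*t) / k!
lambda*t = 24
= 24^4 * exp(-24) / 4!
= 331776 * 3.7751e-11 / 24
= 5.2187e-07

5.2187e-07


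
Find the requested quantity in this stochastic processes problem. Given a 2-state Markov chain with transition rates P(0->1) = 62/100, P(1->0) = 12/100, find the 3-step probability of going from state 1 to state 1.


Computing P^3 by matrix multiplication.
P = [[0.3800, 0.6200], [0.1200, 0.8800]]
After raising P to the power 3:
P^3(1,1) = 0.8407

0.8407


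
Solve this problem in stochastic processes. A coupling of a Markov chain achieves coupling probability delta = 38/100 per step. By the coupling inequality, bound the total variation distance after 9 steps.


TV distance bound <= (1-delta)^n
= (1 - 0.3800)^9
= 0.6200^9
= 0.0135

0.0135


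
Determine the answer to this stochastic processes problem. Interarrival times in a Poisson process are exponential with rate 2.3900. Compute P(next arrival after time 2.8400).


P(X > t) = exp(-lambda * t)
= exp(-2.3900 * 2.8400)
= exp(-6.7876) = 0.0011

0.0011


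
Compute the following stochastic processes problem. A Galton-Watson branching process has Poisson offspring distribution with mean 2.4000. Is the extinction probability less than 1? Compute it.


Since mu = 2.4000 > 1, extinction prob q < 1.
Solve s = exp(mu*(s-1)) iteratively.
q = 0.1214

0.1214


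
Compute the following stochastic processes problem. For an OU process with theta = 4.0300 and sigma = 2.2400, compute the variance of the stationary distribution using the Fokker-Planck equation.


Stationary variance = sigma^2 / (2*theta)
= 2.2400^2 / (2*4.0300)
= 5.0176 / 8.0600
= 0.6225

0.6225


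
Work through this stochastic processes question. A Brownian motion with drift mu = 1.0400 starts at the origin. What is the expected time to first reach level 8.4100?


Expected first passage time = a/mu
= 8.4100/1.0400
= 8.0865

8.0865


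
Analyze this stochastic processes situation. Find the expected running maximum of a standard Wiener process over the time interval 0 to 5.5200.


E(max B(s)) = sqrt(2t/pi)
= sqrt(2*5.5200/pi)
= sqrt(3.5141)
= 1.8746

1.8746


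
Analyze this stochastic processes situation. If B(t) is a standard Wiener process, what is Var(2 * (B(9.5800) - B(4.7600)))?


Var(alpha*(B(t)-B(s))) = alpha^2 * (t-s)
= 2^2 * (9.5800 - 4.7600)
= 4 * 4.8200
= 19.2800

19.2800


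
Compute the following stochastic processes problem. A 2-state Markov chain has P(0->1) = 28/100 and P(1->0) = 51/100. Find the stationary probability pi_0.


Stationary distribution: pi_0 = p10/(p01+p10), pi_1 = p01/(p01+p10)
p01 = 0.2800, p10 = 0.5100
pi_0 = 0.6456

0.6456


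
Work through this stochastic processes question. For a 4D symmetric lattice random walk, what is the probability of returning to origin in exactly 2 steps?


P(return in 2 steps) = P(reverse first step) = 1/(2d)
= 1/8
= 0.1250

0.1250


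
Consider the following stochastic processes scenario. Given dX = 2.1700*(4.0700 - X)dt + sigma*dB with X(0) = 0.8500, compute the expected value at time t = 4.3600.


E[X(t)] = mu + (X(0) - mu)*exp(-theta*t)
= 4.0700 + (0.8500 - 4.0700)*exp(-2.1700*4.3600)
= 4.0700 + -3.2200 * 7.7813e-05
= 4.0697

4.0697


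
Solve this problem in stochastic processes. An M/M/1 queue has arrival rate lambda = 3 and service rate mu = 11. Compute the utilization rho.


rho = lambda/mu
= 3/11
= 0.2727

0.2727


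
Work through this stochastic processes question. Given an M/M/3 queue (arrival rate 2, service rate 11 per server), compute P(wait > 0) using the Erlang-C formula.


a = lambda/mu = 0.1818
rho = a/c = 0.0606
Erlang-C formula applied:
C(c,a) = 8.8909e-04

8.8909e-04


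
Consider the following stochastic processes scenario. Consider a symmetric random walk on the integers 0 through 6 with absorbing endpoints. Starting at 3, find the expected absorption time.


For symmetric RW on 0,...,N with absorbing barriers, E(i) = i*(N-i)
E(3) = 3 * 3 = 9

9


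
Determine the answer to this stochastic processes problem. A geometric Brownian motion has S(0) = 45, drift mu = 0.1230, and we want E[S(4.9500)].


E[S(t)] = S(0) * exp(mu * t)
= 45 * exp(0.1230 * 4.9500)
= 45 * 1.8383
= 82.7242

82.7242


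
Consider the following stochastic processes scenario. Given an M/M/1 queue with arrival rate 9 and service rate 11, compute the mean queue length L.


rho = 9/11 = 0.8182
L = rho/(1-rho)
= 0.8182/0.1818
= 4.5000

4.5000


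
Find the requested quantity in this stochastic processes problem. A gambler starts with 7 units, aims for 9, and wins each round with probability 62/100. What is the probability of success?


Gambler's ruin formula:
r = q/p = 0.3800/0.6200 = 0.6129
P(win) = (1 - r^i)/(1 - r^N)
= (1 - 0.6129^7)/(1 - 0.6129^9)
= 0.9795

0.9795


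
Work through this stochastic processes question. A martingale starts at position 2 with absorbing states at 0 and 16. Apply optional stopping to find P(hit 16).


By optional stopping theorem: E(M at tau) = M(0) = 2
P(hit 16)*16 + P(hit 0)*0 = 2
P(hit 16) = (2 - 0)/(16 - 0) = 1/8 = 0.1250

0.1250


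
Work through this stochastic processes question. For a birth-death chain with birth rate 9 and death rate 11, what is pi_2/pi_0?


For birth-death process, pi_n/pi_0 = (lambda/mu)^n
= (9/11)^2
= 0.6694

0.6694


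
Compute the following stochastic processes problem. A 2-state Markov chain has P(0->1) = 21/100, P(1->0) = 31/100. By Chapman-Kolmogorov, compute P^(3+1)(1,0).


P^4 = P^3 * P^1
Computing via matrix multiplication of the transition matrix.
Entry (1,0) of P^4 = 0.5645

0.5645


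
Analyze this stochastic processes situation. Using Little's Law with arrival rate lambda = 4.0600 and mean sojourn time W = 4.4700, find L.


Little's Law: L = lambda * W
= 4.0600 * 4.4700
= 18.1482

18.1482


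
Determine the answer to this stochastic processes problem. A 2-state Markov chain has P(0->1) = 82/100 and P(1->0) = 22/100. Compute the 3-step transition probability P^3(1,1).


Computing P^3 by matrix multiplication.
P = [[0.1800, 0.8200], [0.2200, 0.7800]]
After raising P to the power 3:
P^3(1,1) = 0.7884

0.7884


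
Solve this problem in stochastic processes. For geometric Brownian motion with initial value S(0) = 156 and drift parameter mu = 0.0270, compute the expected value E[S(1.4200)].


E[S(t)] = S(0) * exp(mu * t)
= 156 * exp(0.0270 * 1.4200)
= 156 * 1.0391
= 162.0972

162.0972


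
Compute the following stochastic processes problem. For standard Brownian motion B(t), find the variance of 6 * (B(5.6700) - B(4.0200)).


Var(alpha*(B(t)-B(s))) = alpha^2 * (t-s)
= 6^2 * (5.6700 - 4.0200)
= 36 * 1.6500
= 59.4000

59.4000


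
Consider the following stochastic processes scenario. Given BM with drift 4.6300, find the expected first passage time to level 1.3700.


Expected first passage time = a/mu
= 1.3700/4.6300
= 0.2959

0.2959


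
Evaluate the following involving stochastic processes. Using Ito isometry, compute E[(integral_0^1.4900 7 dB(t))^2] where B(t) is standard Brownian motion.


By Ito isometry: E[(int f dB)^2] = int f^2 dt
= 7^2 * 1.4900
= 49 * 1.4900 = 73.0100

73.0100


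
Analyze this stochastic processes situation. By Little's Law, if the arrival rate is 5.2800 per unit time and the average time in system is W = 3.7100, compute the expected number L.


Little's Law: L = lambda * W
= 5.2800 * 3.7100
= 19.5888

19.5888


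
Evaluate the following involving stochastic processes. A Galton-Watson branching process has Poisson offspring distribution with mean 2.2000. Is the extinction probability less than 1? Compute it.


Since mu = 2.2000 > 1, extinction prob q < 1.
Solve s = exp(mu*(s-1)) iteratively.
q = 0.1563

0.1563


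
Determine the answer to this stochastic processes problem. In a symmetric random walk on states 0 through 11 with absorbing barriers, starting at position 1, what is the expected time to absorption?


For symmetric RW on 0,...,N with absorbing barriers, E(i) = i*(N-i)
E(1) = 1 * 10 = 10

10


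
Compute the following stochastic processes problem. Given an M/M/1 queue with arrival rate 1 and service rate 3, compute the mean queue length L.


rho = 1/3 = 0.3333
L = rho/(1-rho)
= 0.3333/0.6667
= 0.5000

0.5000


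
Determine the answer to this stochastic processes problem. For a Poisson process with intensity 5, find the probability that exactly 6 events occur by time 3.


P(N(t)=k) = (lambda*t)^k * exp(-lambda*t) / k!
lambda*t = 15
= 15^6 * exp(-15) / 6!
= 11390625 * 3.0590e-07 / 720
= 0.0048

0.0048


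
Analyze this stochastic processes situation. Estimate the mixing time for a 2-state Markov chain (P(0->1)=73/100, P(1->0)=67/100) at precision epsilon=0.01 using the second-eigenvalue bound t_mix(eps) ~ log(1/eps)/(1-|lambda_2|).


lambda_2 = |1 - p01 - p10| = |1 - 0.7300 - 0.6700| = 0.4000
t_mix ~ log(1/eps)/(1 - |lambda_2|)
= log(100)/(1 - 0.4000) = 4.6052/0.6000
= 7.6753

7.6753


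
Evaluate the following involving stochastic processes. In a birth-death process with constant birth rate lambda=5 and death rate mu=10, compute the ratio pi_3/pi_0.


For birth-death process, pi_n/pi_0 = (lambda/mu)^n
= (5/10)^3
= 0.1250

0.1250


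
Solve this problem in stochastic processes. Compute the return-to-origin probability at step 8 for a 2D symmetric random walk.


P = C(8,4)^2 / 4^8
= 70^2 / 65536
= 4900 / 65536
= 0.0748

0.0748


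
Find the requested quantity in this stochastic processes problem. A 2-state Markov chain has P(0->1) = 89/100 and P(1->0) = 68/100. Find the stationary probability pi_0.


Stationary distribution: pi_0 = p10/(p01+p10), pi_1 = p01/(p01+p10)
p01 = 0.8900, p10 = 0.6800
pi_0 = 0.4331

0.4331


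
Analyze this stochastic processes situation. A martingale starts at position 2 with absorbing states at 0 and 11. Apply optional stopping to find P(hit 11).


By optional stopping theorem: E(M at tau) = M(0) = 2
P(hit 11)*11 + P(hit 0)*0 = 2
P(hit 11) = (2 - 0)/(11 - 0) = 2/11 = 0.1818

0.1818


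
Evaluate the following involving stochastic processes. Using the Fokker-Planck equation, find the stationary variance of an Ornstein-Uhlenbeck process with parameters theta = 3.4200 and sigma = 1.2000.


Stationary variance = sigma^2 / (2*theta)
= 1.2000^2 / (2*3.4200)
= 1.4400 / 6.8400
= 0.2105

0.2105


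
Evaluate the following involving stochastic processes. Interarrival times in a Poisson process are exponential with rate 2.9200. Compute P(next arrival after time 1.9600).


P(X > t) = exp(-lambda * t)
= exp(-2.9200 * 1.9600)
= exp(-5.7232) = 0.0033

0.0033


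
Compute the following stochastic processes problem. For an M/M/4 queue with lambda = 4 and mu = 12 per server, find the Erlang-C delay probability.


a = lambda/mu = 0.3333
rho = a/c = 0.0833
Erlang-C formula applied:
C(c,a) = 4.0209e-04

4.0209e-04


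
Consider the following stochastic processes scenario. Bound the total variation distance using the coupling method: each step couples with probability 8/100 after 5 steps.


TV distance bound <= (1-delta)^n
= (1 - 0.0800)^5
= 0.9200^5
= 0.6591

0.6591


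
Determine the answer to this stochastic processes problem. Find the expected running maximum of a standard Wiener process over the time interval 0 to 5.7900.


E(max B(s)) = sqrt(2t/pi)
= sqrt(2*5.7900/pi)
= sqrt(3.6860)
= 1.9199

1.9199


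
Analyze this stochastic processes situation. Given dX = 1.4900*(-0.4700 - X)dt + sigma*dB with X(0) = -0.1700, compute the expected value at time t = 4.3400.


E[X(t)] = mu + (X(0) - mu)*exp(-theta*t)
= -0.4700 + (-0.1700 - -0.4700)*exp(-1.4900*4.3400)
= -0.4700 + 0.3000 * 0.0016
= -0.4695

-0.4695


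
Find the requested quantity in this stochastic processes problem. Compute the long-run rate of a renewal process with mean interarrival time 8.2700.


Long-run renewal rate = 1/E(X)
= 1/8.2700
= 0.1209

0.1209


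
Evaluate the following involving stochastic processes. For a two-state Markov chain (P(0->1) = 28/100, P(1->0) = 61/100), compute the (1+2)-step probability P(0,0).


P^3 = P^1 * P^2
Computing via matrix multiplication of the transition matrix.
Entry (0,0) of P^3 = 0.6858

0.6858


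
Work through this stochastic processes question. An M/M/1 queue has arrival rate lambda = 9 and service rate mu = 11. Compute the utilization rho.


rho = lambda/mu
= 9/11
= 0.8182

0.8182


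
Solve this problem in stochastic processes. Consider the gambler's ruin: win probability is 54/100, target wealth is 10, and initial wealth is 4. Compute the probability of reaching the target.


Gambler's ruin formula:
r = q/p = 0.4600/0.5400 = 0.8519
P(win) = (1 - r^i)/(1 - r^N)
= (1 - 0.8519^4)/(1 - 0.8519^10)
= 0.5927

0.5927


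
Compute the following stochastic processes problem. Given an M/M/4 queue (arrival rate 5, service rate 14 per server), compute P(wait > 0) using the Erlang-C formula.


a = lambda/mu = 0.3571
rho = a/c = 0.0893
Erlang-C formula applied:
C(c,a) = 5.2079e-04

5.2079e-04


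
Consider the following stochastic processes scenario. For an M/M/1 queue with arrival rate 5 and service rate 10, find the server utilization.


rho = lambda/mu
= 5/10
= 0.5000

0.5000


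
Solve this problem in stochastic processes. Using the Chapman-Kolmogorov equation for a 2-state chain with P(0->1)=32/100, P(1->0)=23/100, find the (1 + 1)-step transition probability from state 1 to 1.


P^2 = P^1 * P^1
Computing via matrix multiplication of the transition matrix.
Entry (1,1) of P^2 = 0.6665

0.6665


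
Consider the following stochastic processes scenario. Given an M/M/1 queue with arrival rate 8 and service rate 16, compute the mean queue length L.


rho = 8/16 = 0.5000
L = rho/(1-rho)
= 0.5000/0.5000
= 1.0000

1.0000


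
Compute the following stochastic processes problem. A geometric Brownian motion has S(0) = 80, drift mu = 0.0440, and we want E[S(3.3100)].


E[S(t)] = S(0) * exp(mu * t)
= 80 * exp(0.0440 * 3.3100)
= 80 * 1.1568
= 92.5424

92.5424


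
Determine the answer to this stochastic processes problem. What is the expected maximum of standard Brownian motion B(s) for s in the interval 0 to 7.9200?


E(max B(s)) = sqrt(2t/pi)
= sqrt(2*7.9200/pi)
= sqrt(5.0420)
= 2.2454

2.2454


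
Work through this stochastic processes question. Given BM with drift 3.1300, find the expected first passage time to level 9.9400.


Expected first passage time = a/mu
= 9.9400/3.1300
= 3.1757

3.1757


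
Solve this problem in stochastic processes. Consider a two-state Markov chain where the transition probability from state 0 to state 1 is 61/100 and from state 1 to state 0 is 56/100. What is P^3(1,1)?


Computing P^3 by matrix multiplication.
P = [[0.3900, 0.6100], [0.5600, 0.4400]]
After raising P to the power 3:
P^3(1,1) = 0.5190

0.5190


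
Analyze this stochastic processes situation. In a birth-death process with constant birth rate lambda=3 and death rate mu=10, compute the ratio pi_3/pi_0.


For birth-death process, pi_n/pi_0 = (lambda/mu)^n
= (3/10)^3
= 0.0270

0.0270


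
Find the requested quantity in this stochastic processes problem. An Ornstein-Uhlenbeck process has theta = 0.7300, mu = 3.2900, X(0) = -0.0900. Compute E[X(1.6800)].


E[X(t)] = mu + (X(0) - mu)*exp(-theta*t)
= 3.2900 + (-0.0900 - 3.2900)*exp(-0.7300*1.6800)
= 3.2900 + -3.3800 * 0.2933
= 2.2985

2.2985


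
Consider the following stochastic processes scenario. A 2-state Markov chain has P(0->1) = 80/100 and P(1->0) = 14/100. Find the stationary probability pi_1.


Stationary distribution: pi_0 = p10/(p01+p10), pi_1 = p01/(p01+p10)
p01 = 0.8000, p10 = 0.1400
pi_1 = 0.8511

0.8511


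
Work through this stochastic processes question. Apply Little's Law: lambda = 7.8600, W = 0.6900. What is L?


Little's Law: L = lambda * W
= 7.8600 * 0.6900
= 5.4234

5.4234


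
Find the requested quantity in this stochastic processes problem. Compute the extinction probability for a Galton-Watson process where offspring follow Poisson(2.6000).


Since mu = 2.6000 > 1, extinction prob q < 1.
Solve s = exp(mu*(s-1)) iteratively.
q = 0.0951

0.0951


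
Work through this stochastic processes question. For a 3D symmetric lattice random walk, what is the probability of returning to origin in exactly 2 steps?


P(return in 2 steps) = P(reverse first step) = 1/(2d)
= 1/6
= 0.1667

0.1667


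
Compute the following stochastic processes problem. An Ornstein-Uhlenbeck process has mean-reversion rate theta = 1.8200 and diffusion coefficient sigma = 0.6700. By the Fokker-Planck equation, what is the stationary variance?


Stationary variance = sigma^2 / (2*theta)
= 0.6700^2 / (2*1.8200)
= 0.4489 / 3.6400
= 0.1233

0.1233


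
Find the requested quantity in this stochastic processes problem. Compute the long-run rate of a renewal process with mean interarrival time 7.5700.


Long-run renewal rate = 1/E(X)
= 1/7.5700
= 0.1321

0.1321


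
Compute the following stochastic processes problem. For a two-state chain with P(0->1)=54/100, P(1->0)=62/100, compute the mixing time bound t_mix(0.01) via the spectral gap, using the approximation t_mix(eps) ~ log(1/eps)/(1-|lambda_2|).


lambda_2 = |1 - p01 - p10| = |1 - 0.5400 - 0.6200| = 0.1600
t_mix ~ log(1/eps)/(1 - |lambda_2|)
= log(100)/(1 - 0.1600) = 4.6052/0.8400
= 5.4823

5.4823


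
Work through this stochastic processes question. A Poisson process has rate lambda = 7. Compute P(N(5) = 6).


P(N(t)=k) = (lambda*t)^k * exp(-lambda*t) / k!
lambda*t = 35
= 35^6 * exp(-35) / 6!
= 1838265625 * 6.3051e-16 / 720
= 1.6098e-09

1.6098e-09


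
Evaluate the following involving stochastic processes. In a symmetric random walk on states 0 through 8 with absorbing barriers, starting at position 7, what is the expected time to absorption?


For symmetric RW on 0,...,N with absorbing barriers, E(i) = i*(N-i)
E(7) = 7 * 1 = 7

7


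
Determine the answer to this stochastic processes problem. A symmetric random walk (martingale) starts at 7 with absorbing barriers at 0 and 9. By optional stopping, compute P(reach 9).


By optional stopping theorem: E(M at tau) = M(0) = 7
P(hit 9)*9 + P(hit 0)*0 = 7
P(hit 9) = (7 - 0)/(9 - 0) = 7/9 = 0.7778

0.7778


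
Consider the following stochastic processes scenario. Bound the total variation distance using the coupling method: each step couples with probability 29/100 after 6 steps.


TV distance bound <= (1-delta)^n
= (1 - 0.2900)^6
= 0.7100^6
= 0.1281

0.1281


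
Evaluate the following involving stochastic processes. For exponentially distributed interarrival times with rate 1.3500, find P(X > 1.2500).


P(X > t) = exp(-lambda * t)
= exp(-1.3500 * 1.2500)
= exp(-1.6875) = 0.1850

0.1850


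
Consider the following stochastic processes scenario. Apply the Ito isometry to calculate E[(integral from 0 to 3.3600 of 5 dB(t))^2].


By Ito isometry: E[(int f dB)^2] = int f^2 dt
= 5^2 * 3.3600
= 25 * 3.3600 = 84.0000

84.0000


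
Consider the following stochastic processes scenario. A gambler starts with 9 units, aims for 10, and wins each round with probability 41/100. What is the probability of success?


Gambler's ruin formula:
r = q/p = 0.5900/0.4100 = 1.4390
P(win) = (1 - r^i)/(1 - r^N)
= (1 - 1.4390^9)/(1 - 1.4390^10)
= 0.6867

0.6867


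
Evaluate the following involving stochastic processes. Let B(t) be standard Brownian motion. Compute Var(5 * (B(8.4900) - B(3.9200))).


Var(alpha*(B(t)-B(s))) = alpha^2 * (t-s)
= 5^2 * (8.4900 - 3.9200)
= 25 * 4.5700
= 114.2500

114.2500


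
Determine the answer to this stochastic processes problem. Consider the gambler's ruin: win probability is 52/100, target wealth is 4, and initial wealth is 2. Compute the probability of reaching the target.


Gambler's ruin formula:
r = q/p = 0.4800/0.5200 = 0.9231
P(win) = (1 - r^i)/(1 - r^N)
= (1 - 0.9231^2)/(1 - 0.9231^4)
= 0.5399

0.5399


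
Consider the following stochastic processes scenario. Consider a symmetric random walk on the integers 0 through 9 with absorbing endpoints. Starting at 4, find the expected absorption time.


For symmetric RW on 0,...,N with absorbing barriers, E(i) = i*(N-i)
E(4) = 4 * 5 = 20

20


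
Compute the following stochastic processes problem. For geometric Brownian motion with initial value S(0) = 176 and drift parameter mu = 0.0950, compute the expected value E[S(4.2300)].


E[S(t)] = S(0) * exp(mu * t)
= 176 * exp(0.0950 * 4.2300)
= 176 * 1.4946
= 263.0473

263.0473


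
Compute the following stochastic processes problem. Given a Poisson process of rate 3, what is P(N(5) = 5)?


P(N(t)=k) = (lambda*t)^k * exp(-lambda*t) / k!
lambda*t = 15
= 15^5 * exp(-15) / 5!
= 759375 * 3.0590e-07 / 120
= 0.0019

0.0019


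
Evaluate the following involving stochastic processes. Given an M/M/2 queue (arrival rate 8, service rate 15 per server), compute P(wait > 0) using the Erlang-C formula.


a = lambda/mu = 0.5333
rho = a/c = 0.2667
Erlang-C formula applied:
C(c,a) = 0.1123

0.1123


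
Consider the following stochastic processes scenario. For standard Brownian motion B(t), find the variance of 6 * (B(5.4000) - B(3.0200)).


Var(alpha*(B(t)-B(s))) = alpha^2 * (t-s)
= 6^2 * (5.4000 - 3.0200)
= 36 * 2.3800
= 85.6800

85.6800


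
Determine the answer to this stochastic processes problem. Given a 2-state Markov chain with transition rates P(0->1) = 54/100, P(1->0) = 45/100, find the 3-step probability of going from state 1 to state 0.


Computing P^3 by matrix multiplication.
P = [[0.4600, 0.5400], [0.4500, 0.5500]]
After raising P to the power 3:
P^3(1,0) = 0.4545

0.4545


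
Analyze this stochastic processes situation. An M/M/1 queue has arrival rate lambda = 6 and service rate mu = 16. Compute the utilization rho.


rho = lambda/mu
= 6/16
= 0.3750

0.3750


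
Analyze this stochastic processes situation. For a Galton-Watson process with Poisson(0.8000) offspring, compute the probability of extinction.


Since mu = 0.8000 <= 1, extinction probability = 1.

1.0000


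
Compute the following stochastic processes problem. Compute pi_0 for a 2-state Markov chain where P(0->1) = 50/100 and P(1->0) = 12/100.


Stationary distribution: pi_0 = p10/(p01+p10), pi_1 = p01/(p01+p10)
p01 = 0.5000, p10 = 0.1200
pi_0 = 0.1935

0.1935


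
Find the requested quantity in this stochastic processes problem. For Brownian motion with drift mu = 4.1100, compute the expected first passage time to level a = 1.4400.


Expected first passage time = a/mu
= 1.4400/4.1100
= 0.3504

0.3504


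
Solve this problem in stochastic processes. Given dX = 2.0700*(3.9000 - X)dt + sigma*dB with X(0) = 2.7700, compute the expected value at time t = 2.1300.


E[X(t)] = mu + (X(0) - mu)*exp(-theta*t)
= 3.9000 + (2.7700 - 3.9000)*exp(-2.0700*2.1300)
= 3.9000 + -1.1300 * 0.0122
= 3.8863

3.8863


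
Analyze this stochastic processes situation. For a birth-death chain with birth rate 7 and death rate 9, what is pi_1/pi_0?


For birth-death process, pi_n/pi_0 = (lambda/mu)^n
= (7/9)^1
= 0.7778

0.7778


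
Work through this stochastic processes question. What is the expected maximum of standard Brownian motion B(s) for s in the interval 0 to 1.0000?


E(max B(s)) = sqrt(2t/pi)
= sqrt(2*1.0000/pi)
= sqrt(0.6366)
= 0.7979

0.7979


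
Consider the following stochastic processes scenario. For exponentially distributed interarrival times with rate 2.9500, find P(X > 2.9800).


P(X > t) = exp(-lambda * t)
= exp(-2.9500 * 2.9800)
= exp(-8.7910) = 1.5210e-04

1.5210e-04


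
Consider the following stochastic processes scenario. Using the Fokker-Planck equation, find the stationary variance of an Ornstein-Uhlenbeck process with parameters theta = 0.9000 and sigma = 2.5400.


Stationary variance = sigma^2 / (2*theta)
= 2.5400^2 / (2*0.9000)
= 6.4516 / 1.8000
= 3.5842

3.5842


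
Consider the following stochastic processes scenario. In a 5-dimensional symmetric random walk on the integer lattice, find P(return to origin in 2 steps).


P(return in 2 steps) = P(reverse first step) = 1/(2d)
= 1/10
= 0.1000

0.1000


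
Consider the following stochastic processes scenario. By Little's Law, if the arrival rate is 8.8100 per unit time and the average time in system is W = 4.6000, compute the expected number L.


Little's Law: L = lambda * W
= 8.8100 * 4.6000
= 40.5260

40.5260


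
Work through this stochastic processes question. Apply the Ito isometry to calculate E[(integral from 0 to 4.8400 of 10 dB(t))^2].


By Ito isometry: E[(int f dB)^2] = int f^2 dt
= 10^2 * 4.8400
= 100 * 4.8400 = 484.0000

484.0000


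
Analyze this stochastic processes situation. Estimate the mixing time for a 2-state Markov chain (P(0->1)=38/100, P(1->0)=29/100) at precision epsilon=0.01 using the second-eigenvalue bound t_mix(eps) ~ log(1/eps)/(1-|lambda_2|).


lambda_2 = |1 - p01 - p10| = |1 - 0.3800 - 0.2900| = 0.3300
t_mix ~ log(1/eps)/(1 - |lambda_2|)
= log(100)/(1 - 0.3300) = 4.6052/0.6700
= 6.8734

6.8734


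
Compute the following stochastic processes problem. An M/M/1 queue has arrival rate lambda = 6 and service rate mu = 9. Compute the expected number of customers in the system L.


rho = 6/9 = 0.6667
L = rho/(1-rho)
= 0.6667/0.3333
= 2.0000

2.0000


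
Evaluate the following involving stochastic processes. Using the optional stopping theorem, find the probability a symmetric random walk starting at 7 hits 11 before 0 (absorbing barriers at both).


By optional stopping theorem: E(M at tau) = M(0) = 7
P(hit 11)*11 + P(hit 0)*0 = 7
P(hit 11) = (7 - 0)/(11 - 0) = 7/11 = 0.6364

0.6364


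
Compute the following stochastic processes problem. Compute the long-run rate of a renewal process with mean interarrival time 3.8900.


Long-run renewal rate = 1/E(X)
= 1/3.8900
= 0.2571

0.2571


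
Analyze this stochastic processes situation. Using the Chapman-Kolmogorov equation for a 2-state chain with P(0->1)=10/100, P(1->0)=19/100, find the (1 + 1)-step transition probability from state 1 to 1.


P^2 = P^1 * P^1
Computing via matrix multiplication of the transition matrix.
Entry (1,1) of P^2 = 0.6751

0.6751


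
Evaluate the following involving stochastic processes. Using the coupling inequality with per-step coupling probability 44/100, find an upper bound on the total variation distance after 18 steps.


TV distance bound <= (1-delta)^n
= (1 - 0.4400)^18
= 0.5600^18
= 2.9335e-05

2.9335e-05


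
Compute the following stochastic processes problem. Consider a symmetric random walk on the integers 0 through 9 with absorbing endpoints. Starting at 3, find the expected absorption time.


For symmetric RW on 0,...,N with absorbing barriers, E(i) = i*(N-i)
E(3) = 3 * 6 = 18

18


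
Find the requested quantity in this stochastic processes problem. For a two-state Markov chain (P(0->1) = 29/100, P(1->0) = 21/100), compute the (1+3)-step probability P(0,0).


P^4 = P^1 * P^3
Computing via matrix multiplication of the transition matrix.
Entry (0,0) of P^4 = 0.4562

0.4562


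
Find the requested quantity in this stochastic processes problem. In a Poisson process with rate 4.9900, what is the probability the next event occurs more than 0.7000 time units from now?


P(X > t) = exp(-lambda * t)
= exp(-4.9900 * 0.7000)
= exp(-3.4930) = 0.0304

0.0304


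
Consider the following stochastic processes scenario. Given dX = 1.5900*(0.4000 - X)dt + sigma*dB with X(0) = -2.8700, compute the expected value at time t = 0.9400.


E[X(t)] = mu + (X(0) - mu)*exp(-theta*t)
= 0.4000 + (-2.8700 - 0.4000)*exp(-1.5900*0.9400)
= 0.4000 + -3.2700 * 0.2243
= -0.3336

-0.3336


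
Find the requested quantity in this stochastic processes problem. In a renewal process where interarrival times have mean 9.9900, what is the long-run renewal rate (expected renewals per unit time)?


Long-run renewal rate = 1/E(X)
= 1/9.9900
= 0.1001

0.1001


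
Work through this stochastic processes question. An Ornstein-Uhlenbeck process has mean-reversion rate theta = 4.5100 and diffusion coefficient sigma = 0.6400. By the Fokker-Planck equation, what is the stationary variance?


Stationary variance = sigma^2 / (2*theta)
= 0.6400^2 / (2*4.5100)
= 0.4096 / 9.0200
= 0.0454

0.0454


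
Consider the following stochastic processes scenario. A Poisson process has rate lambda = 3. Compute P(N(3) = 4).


P(N(t)=k) = (lambda*t)^k * exp(-lambda*t) / k!
lambda*t = 9
= 9^4 * exp(-9) / 4!
= 6561 * 1.2341e-04 / 24
= 0.0337

0.0337


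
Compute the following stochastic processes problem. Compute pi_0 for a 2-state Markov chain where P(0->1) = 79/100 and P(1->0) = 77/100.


Stationary distribution: pi_0 = p10/(p01+p10), pi_1 = p01/(p01+p10)
p01 = 0.7900, p10 = 0.7700
pi_0 = 0.4936

0.4936


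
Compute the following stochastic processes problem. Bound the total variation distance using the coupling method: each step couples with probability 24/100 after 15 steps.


TV distance bound <= (1-delta)^n
= (1 - 0.2400)^15
= 0.7600^15
= 0.0163

0.0163


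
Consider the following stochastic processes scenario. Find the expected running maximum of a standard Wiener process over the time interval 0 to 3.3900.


E(max B(s)) = sqrt(2t/pi)
= sqrt(2*3.3900/pi)
= sqrt(2.1581)
= 1.4691

1.4691


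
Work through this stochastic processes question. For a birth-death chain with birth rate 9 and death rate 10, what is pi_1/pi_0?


For birth-death process, pi_n/pi_0 = (lambda/mu)^n
= (9/10)^1
= 0.9000

0.9000


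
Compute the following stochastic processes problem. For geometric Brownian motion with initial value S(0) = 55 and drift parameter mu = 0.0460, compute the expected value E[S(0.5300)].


E[S(t)] = S(0) * exp(mu * t)
= 55 * exp(0.0460 * 0.5300)
= 55 * 1.0247
= 56.3574

56.3574


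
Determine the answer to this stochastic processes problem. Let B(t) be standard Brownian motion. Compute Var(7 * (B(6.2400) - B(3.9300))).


Var(alpha*(B(t)-B(s))) = alpha^2 * (t-s)
= 7^2 * (6.2400 - 3.9300)
= 49 * 2.3100
= 113.1900

113.1900


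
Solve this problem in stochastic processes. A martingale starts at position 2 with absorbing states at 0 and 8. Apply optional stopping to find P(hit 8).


By optional stopping theorem: E(M at tau) = M(0) = 2
P(hit 8)*8 + P(hit 0)*0 = 2
P(hit 8) = (2 - 0)/(8 - 0) = 1/4 = 0.2500

0.2500


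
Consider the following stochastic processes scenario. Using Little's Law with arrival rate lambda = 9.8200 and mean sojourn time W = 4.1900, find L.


Little's Law: L = lambda * W
= 9.8200 * 4.1900
= 41.1458

41.1458


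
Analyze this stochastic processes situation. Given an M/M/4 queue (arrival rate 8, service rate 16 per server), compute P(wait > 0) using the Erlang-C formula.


a = lambda/mu = 0.5000
rho = a/c = 0.1250
Erlang-C formula applied:
C(c,a) = 0.0018

0.0018


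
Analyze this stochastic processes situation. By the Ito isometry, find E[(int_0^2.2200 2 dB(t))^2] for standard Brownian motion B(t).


By Ito isometry: E[(int f dB)^2] = int f^2 dt
= 2^2 * 2.2200
= 4 * 2.2200 = 8.8800

8.8800
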